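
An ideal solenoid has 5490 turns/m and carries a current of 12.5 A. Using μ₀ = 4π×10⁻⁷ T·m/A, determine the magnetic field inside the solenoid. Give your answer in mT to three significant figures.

Inside a long solenoid, B = μ₀nI.
B = (4π×10⁻⁷)(5.490×10^3 m⁻¹)(12.5 A) = 8.624×10^-2 T.

B ≈ 86.2 mT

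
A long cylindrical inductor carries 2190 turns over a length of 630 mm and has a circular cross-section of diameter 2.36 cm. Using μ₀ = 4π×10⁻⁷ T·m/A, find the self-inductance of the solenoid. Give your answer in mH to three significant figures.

L ≈ 4.18 mH

A = π(d/2)² = π(1.180×10^-2 m)² = 4.374×10^-4 m².
For a long solenoid, L = μ₀N²A/ℓ.
L = (4π×10⁻⁷)(2190)²(4.374×10^-4)/(0.63 m) = 4.1848×10^-3 H.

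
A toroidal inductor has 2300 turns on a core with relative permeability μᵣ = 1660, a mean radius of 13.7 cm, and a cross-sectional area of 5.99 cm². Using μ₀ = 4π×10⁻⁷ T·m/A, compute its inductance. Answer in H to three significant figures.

For a thin toroid, L = μ₀μᵣN²A/(2πR).
L = (4π×10⁻⁷)(1660)(2300)²(5.990×10^-4) / (2π×0.137 m) = 7.679 H.

L ≈ 7.68 H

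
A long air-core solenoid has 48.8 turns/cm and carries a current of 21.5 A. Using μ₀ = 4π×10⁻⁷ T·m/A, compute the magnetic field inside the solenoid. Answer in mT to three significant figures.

Inside a long solenoid, B = μ₀nI.
B = (4π×10⁻⁷)(4.880×10^3 m⁻¹)(21.5 A) = 0.1318 T.

B ≈ 132 mT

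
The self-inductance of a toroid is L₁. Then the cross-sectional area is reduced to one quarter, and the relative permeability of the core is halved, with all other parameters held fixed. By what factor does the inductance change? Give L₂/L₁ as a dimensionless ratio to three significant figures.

For a toroid, L ∝ μᵣN²A/R.
L₂/L₁ = (0.25) × (0.5) = 0.125.

L₂/L₁ = 0.125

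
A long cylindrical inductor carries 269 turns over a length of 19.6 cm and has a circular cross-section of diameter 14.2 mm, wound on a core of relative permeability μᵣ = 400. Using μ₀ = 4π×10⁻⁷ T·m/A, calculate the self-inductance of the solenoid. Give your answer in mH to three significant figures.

L ≈ 29.4 mH

A = π(d/2)² = π(7.100×10^-3 m)² = 1.584×10^-4 m².
For a long solenoid, L = μ₀μᵣN²A/ℓ.
L = (4π×10⁻⁷)(400)(269)²(1.584×10^-4)/(0.196 m) = 2.939×10^-2 H.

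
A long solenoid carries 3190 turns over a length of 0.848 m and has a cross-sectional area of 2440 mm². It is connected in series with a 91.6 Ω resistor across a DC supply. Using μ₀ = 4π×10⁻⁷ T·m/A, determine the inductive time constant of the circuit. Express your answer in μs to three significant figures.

τ ≈ 402 μs

A = 2440 mm² = 2.440×10^-3 m².
L = μ₀N²A/ℓ = (4π×10⁻⁷)(3190)²(2.440×10^-3)/(0.848) = 3.679×10^-2 H.
τ = L/R = (3.679×10^-2)/(91.6) = 4.017×10^-4 s.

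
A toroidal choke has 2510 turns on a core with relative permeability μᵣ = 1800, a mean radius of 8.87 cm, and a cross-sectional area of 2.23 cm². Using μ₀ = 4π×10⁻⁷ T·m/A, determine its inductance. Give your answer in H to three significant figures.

For a thin toroid, L = μ₀μᵣN²A/(2πR).
L = (4π×10⁻⁷)(1800)(2510)²(2.230×10^-4) / (2π×8.870×10^-2 m) = 5.702 H.

L ≈ 5.70 H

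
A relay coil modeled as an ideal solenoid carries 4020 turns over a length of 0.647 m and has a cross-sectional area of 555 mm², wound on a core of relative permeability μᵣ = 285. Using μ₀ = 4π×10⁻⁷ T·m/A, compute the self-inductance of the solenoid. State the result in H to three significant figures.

L ≈ 4.96 H

A = 555 mm² = 5.550×10^-4 m².
For a long solenoid, L = μ₀μᵣN²A/ℓ.
L = (4π×10⁻⁷)(285)(4020)²(5.550×10^-4)/(0.647 m) = 4.9647 H.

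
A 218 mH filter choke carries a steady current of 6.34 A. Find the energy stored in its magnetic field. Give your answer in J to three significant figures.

U ≈ 4.38 J

Stored magnetic energy: U = ½LI².
U = ½(0.218 H)(6.34 A)² = 4.381 J.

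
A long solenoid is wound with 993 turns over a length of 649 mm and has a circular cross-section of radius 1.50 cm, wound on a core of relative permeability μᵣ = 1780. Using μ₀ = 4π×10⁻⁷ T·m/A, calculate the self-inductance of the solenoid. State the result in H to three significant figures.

A = πr² = π(1.500×10^-2 m)² = 7.069×10^-4 m².
For a long solenoid, L = μ₀μᵣN²A/ℓ.
L = (4π×10⁻⁷)(1780)(993)²(7.069×10^-4)/(0.649 m) = 2.402 H.

L ≈ 2.40 H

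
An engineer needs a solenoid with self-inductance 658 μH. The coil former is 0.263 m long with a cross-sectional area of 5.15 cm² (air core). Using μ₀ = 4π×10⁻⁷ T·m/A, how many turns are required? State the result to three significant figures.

N ≈ 517 turns

A = 5.15 cm² = 5.150×10^-4 m².
From L = μ₀N²A/ℓ, N = √(Lℓ / (μ₀A)).
N = √[(6.580×10^-4)(0.263) / ((4π×10⁻⁷)×5.150×10^-4)] = √(2.674×10^5) ≈ 517.1.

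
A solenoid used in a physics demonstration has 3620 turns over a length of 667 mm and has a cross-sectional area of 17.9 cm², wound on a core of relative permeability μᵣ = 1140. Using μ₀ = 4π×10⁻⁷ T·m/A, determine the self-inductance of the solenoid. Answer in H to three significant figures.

L ≈ 50.4 H

A = 17.9 cm² = 1.790×10^-3 m².
For a long solenoid, L = μ₀μᵣN²A/ℓ.
L = (4π×10⁻⁷)(1140)(3620)²(1.790×10^-3)/(0.667 m) = 50.38 H.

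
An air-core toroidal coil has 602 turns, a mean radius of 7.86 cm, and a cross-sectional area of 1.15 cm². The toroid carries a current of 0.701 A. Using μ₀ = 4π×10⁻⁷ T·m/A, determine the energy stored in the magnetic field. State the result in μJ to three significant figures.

U ≈ 26.1 μJ

L = μ₀N²A/(2πR) = (4π×10⁻⁷)(602)²(1.150×10^-4)/(2π×7.860×10^-2) = 1.060×10^-4 H.
U = ½LI² = ½(1.060×10^-4)(0.701)² = 2.606×10^-5 J.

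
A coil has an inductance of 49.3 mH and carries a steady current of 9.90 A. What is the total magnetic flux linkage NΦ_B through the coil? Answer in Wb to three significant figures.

From L = NΦ_B/I, the flux linkage is NΦ_B = LI.
NΦ_B = (4.930×10^-2 H)(9.90 A) = 0.4881 Wb.

NΦ_B ≈ 0.488 Wb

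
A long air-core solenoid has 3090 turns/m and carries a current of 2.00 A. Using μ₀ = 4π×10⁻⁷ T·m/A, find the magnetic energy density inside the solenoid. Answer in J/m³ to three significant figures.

B = μ₀nI = (4π×10⁻⁷)(3.090×10^3)(2.00) = 7.766×10^-3 T.
u = B²/(2μ₀) = (7.766×10^-3)²/(2×4π×10⁻⁷) = 24 J/m³.

u ≈ 24.0 J/m³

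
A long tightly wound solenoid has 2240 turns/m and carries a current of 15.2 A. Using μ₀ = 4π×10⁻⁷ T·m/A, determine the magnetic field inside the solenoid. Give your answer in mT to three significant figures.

B ≈ 42.8 mT

Inside a long solenoid, B = μ₀nI.
B = (4π×10⁻⁷)(2.240×10^3 m⁻¹)(15.2 A) = 4.279×10^-2 T.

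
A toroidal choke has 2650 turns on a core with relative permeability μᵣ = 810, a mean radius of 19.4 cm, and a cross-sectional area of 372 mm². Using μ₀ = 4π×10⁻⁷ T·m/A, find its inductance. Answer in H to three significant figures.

L ≈ 2.18 H

For a thin toroid, L = μ₀μᵣN²A/(2πR).
L = (4π×10⁻⁷)(810)(2650)²(3.720×10^-4) / (2π×0.194 m) = 2.181 H.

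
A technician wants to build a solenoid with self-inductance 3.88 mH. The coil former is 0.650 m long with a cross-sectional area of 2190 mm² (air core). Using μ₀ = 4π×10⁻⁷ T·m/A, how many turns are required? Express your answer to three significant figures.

A = 2190 mm² = 2.190×10^-3 m².
From L = μ₀N²A/ℓ, N = √(Lℓ / (μ₀A)).
N = √[(3.880×10^-3)(0.65) / ((4π×10⁻⁷)×2.190×10^-3)] = √(9.164×10^5) ≈ 957.3.

N ≈ 957 turns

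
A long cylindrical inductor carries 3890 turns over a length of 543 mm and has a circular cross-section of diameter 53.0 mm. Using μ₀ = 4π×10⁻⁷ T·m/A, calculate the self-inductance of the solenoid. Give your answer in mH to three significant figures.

A = π(d/2)² = π(2.650×10^-2 m)² = 2.206×10^-3 m².
For a long solenoid, L = μ₀N²A/ℓ.
L = (4π×10⁻⁷)(3890)²(2.206×10^-3)/(0.543 m) = 7.726×10^-2 H.

L ≈ 77.3 mH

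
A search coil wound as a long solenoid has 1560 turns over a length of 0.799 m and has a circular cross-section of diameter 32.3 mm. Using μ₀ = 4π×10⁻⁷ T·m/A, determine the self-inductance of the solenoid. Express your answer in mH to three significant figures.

A = π(d/2)² = π(1.615×10^-2 m)² = 8.194×10^-4 m².
For a long solenoid, L = μ₀N²A/ℓ.
L = (4π×10⁻⁷)(1560)²(8.194×10^-4)/(0.799 m) = 3.136×10^-3 H.

L ≈ 3.14 mH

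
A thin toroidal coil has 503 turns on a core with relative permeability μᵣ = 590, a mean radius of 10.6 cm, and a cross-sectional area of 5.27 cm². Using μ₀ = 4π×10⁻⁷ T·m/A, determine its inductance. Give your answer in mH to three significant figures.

For a thin toroid, L = μ₀μᵣN²A/(2πR).
L = (4π×10⁻⁷)(590)(503)²(5.270×10^-4) / (2π×0.106 m) = 0.1484 H.

L ≈ 148 mH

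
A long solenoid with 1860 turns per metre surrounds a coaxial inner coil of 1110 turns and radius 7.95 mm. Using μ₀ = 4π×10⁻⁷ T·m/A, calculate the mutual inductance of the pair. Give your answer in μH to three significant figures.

The outer solenoid produces a uniform field B₁ = μ₀n₁I₁ across the inner coil,
so the flux linkage is N₂Φ = N₂B₁A₂ = μ₀n₁N₂A₂·I₁, giving M = μ₀n₁N₂A₂.
A₂ = πr² = π(7.950×10^-3 m)² = 1.986×10^-4 m².
M = (4π×10⁻⁷)(1860)(1110)(1.986×10^-4) = 5.151×10^-4 H.

M ≈ 515 μH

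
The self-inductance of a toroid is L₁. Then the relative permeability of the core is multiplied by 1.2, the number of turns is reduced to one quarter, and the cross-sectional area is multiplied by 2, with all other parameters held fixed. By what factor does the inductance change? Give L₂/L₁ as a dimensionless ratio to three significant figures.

For a toroid, L ∝ μᵣN²A/R.
L₂/L₁ = (1.2) × (0.25)^2 × (2) = 0.150.

L₂/L₁ = 0.150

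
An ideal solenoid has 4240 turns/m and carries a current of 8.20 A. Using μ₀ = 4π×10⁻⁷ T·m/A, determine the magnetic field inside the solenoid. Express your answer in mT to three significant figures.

B ≈ 43.7 mT

Inside a long solenoid, B = μ₀nI.
B = (4π×10⁻⁷)(4.240×10^3 m⁻¹)(8.20 A) = 4.369×10^-2 T.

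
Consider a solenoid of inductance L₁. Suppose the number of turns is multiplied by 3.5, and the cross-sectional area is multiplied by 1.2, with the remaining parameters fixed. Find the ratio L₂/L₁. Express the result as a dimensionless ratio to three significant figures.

L₂/L₁ = 14.7

For a solenoid, L ∝ μᵣN²A/ℓ.
L₂/L₁ = (3.5)^2 × (1.2) = 14.7.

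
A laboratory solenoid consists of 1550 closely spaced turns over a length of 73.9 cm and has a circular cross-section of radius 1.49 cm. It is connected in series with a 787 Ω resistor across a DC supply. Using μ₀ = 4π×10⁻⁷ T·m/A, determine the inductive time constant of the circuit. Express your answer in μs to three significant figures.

A = πr² = π(1.490×10^-2 m)² = 6.9746×10^-4 m².
L = μ₀N²A/ℓ = (4π×10⁻⁷)(1550)²(6.9746×10^-4)/(0.739) = 2.849×10^-3 H.
τ = L/R = (2.849×10^-3)/(787) = 3.621×10^-6 s.

τ ≈ 3.62 μs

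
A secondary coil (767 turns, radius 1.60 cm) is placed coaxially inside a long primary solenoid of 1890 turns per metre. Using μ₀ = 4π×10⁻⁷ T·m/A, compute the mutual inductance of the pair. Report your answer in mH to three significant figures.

The outer solenoid produces a uniform field B₁ = μ₀n₁I₁ across the inner coil,
so the flux linkage is N₂Φ = N₂B₁A₂ = μ₀n₁N₂A₂·I₁, giving M = μ₀n₁N₂A₂.
A₂ = πr² = π(1.600×10^-2 m)² = 8.042×10^-4 m².
M = (4π×10⁻⁷)(1890)(767)(8.042×10^-4) = 1.465×10^-3 H.

M ≈ 1.47 mH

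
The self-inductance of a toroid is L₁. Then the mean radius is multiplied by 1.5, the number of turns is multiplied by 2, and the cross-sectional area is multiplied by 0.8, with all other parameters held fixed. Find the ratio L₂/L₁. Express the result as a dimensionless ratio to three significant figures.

L₂/L₁ = 2.13

For a toroid, L ∝ μᵣN²A/R.
L₂/L₁ = (1.5)^-1 × (2)^2 × (0.8) = 2.13.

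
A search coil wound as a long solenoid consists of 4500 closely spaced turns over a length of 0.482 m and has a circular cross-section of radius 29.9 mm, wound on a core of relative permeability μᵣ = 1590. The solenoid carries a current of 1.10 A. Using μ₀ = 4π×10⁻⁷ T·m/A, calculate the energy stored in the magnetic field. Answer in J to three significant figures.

A = πr² = π(2.990×10^-2 m)² = 2.809×10^-3 m².
L = μ₀μᵣN²A/ℓ = (4π×10⁻⁷)(1590)(4500)²(2.809×10^-3)/(0.482) = 235.8 H.
U = ½LI² = ½(235.8)(1.10)² = 142.6 J.

U ≈ 143 J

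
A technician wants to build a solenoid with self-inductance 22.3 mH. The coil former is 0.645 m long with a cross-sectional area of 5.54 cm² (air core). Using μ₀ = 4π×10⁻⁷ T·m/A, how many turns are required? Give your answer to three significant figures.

A = 5.54 cm² = 5.540×10^-4 m².
From L = μ₀N²A/ℓ, N = √(Lℓ / (μ₀A)).
N = √[(2.230×10^-2)(0.645) / ((4π×10⁻⁷)×5.540×10^-4)] = √(2.066×10^7) ≈ 4545.4.

N ≈ 4550 turns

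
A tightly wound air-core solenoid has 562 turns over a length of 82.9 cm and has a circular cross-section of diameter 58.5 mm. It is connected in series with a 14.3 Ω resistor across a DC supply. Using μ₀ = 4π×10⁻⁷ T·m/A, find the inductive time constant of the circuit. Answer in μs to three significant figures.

A = π(d/2)² = π(2.925×10^-2 m)² = 2.688×10^-3 m².
L = μ₀N²A/ℓ = (4π×10⁻⁷)(562)²(2.688×10^-3)/(0.829) = 1.287×10^-3 H.
τ = L/R = (1.287×10^-3)/(14.3) = 8.999×10^-5 s.

τ ≈ 90.0 μs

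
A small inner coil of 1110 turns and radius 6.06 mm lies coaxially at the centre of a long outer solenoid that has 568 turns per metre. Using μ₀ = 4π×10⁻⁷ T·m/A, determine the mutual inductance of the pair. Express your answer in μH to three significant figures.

M ≈ 91.4 μH

The outer solenoid produces a uniform field B₁ = μ₀n₁I₁ across the inner coil,
so the flux linkage is N₂Φ = N₂B₁A₂ = μ₀n₁N₂A₂·I₁, giving M = μ₀n₁N₂A₂.
A₂ = πr² = π(6.060×10^-3 m)² = 1.154×10^-4 m².
M = (4π×10⁻⁷)(568)(1110)(1.154×10^-4) = 9.141×10^-5 H.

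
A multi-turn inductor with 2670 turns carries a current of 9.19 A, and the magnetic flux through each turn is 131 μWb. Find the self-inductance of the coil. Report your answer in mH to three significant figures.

L ≈ 38.1 mH

Self-inductance is defined by L = NΦ_B/I (flux linkage over current).
L = (2670)(1.310×10^-4 Wb)/(9.19 A) = 3.806×10^-2 H.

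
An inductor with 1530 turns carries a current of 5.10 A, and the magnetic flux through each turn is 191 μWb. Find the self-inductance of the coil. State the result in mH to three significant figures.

L ≈ 57.3 mH

Self-inductance is defined by L = NΦ_B/I (flux linkage over current).
L = (1530)(1.910×10^-4 Wb)/(5.10 A) = 5.730×10^-2 H.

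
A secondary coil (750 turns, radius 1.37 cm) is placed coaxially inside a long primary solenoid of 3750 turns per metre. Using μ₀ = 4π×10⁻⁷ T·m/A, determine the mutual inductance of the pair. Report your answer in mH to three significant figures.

The outer solenoid produces a uniform field B₁ = μ₀n₁I₁ across the inner coil,
so the flux linkage is N₂Φ = N₂B₁A₂ = μ₀n₁N₂A₂·I₁, giving M = μ₀n₁N₂A₂.
A₂ = πr² = π(1.370×10^-2 m)² = 5.896×10^-4 m².
M = (4π×10⁻⁷)(3750)(750)(5.896×10^-4) = 2.084×10^-3 H.

M ≈ 2.08 mH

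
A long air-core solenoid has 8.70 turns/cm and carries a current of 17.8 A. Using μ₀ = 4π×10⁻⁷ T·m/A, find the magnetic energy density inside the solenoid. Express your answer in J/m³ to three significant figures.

B = μ₀nI = (4π×10⁻⁷)(870)(17.8) = 1.946×10^-2 T.
u = B²/(2μ₀) = (1.946×10^-2)²/(2×4π×10⁻⁷) = 150.7 J/m³.

u ≈ 151 J/m³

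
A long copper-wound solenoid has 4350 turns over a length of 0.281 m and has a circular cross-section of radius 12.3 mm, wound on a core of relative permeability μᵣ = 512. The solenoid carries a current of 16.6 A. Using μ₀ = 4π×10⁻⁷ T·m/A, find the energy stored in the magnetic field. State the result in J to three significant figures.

A = πr² = π(1.230×10^-2 m)² = 4.753×10^-4 m².
L = μ₀μᵣN²A/ℓ = (4π×10⁻⁷)(512)(4350)²(4.753×10^-4)/(0.281) = 20.59 H.
U = ½LI² = ½(20.59)(16.6)² = 2.837×10^3 J.

U ≈ 2840 J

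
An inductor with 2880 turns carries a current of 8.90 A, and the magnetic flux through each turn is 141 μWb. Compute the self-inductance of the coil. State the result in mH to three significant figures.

L ≈ 45.6 mH

Self-inductance is defined by L = NΦ_B/I (flux linkage over current).
L = (2880)(1.410×10^-4 Wb)/(8.90 A) = 4.563×10^-2 H.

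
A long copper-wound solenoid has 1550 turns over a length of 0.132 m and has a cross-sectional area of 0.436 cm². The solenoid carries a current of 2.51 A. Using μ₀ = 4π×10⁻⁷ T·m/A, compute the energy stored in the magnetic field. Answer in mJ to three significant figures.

A = 0.436 cm² = 4.360×10^-5 m².
L = μ₀N²A/ℓ = (4π×10⁻⁷)(1550)²(4.360×10^-5)/(0.132) = 9.972×10^-4 H.
U = ½LI² = ½(9.972×10^-4)(2.51)² = 3.141×10^-3 J.

U ≈ 3.14 mJ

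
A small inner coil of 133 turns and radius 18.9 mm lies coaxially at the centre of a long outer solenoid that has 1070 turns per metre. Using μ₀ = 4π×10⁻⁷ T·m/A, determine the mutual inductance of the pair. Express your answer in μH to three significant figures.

The outer solenoid produces a uniform field B₁ = μ₀n₁I₁ across the inner coil,
so the flux linkage is N₂Φ = N₂B₁A₂ = μ₀n₁N₂A₂·I₁, giving M = μ₀n₁N₂A₂.
A₂ = πr² = π(1.890×10^-2 m)² = 1.122×10^-3 m².
M = (4π×10⁻⁷)(1070)(133)(1.122×10^-3) = 2.007×10^-4 H.

M ≈ 201 μH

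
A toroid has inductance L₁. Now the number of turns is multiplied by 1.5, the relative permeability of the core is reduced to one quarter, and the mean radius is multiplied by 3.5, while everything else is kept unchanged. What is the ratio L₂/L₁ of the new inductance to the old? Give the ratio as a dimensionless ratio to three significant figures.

For a toroid, L ∝ μᵣN²A/R.
L₂/L₁ = (1.5)^2 × (0.25) × (3.5)^-1 = 0.161.

L₂/L₁ = 0.161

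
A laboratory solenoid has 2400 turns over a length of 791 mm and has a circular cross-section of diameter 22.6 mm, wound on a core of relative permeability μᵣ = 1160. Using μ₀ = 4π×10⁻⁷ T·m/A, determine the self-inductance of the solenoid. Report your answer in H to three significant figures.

A = π(d/2)² = π(1.130×10^-2 m)² = 4.011×10^-4 m².
For a long solenoid, L = μ₀μᵣN²A/ℓ.
L = (4π×10⁻⁷)(1160)(2400)²(4.011×10^-4)/(0.791 m) = 4.258 H.

L ≈ 4.26 H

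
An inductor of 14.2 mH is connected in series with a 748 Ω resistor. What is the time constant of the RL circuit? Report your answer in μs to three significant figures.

τ = L/R = (1.420×10^-2 H)/(748 Ω) = 1.898×10^-5 s.

τ ≈ 19.0 μs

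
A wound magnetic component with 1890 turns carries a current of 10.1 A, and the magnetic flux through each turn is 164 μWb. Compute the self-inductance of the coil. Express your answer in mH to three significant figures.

L ≈ 30.7 mH

Self-inductance is defined by L = NΦ_B/I (flux linkage over current).
L = (1890)(1.640×10^-4 Wb)/(10.1 A) = 3.069×10^-2 H.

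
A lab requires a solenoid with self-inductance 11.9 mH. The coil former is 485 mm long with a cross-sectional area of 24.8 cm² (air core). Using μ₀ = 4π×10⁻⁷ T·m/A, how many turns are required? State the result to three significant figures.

A = 24.8 cm² = 2.480×10^-3 m².
From L = μ₀N²A/ℓ, N = √(Lℓ / (μ₀A)).
N = √[(1.190×10^-2)(0.485) / ((4π×10⁻⁷)×2.480×10^-3)] = √(1.852×10^6) ≈ 1360.9.

N ≈ 1360 turns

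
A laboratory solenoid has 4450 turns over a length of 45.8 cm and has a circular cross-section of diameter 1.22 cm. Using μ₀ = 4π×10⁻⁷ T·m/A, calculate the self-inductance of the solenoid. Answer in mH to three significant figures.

L ≈ 6.35 mH

A = π(d/2)² = π(6.100×10^-3 m)² = 1.169×10^-4 m².
For a long solenoid, L = μ₀N²A/ℓ.
L = (4π×10⁻⁷)(4450)²(1.169×10^-4)/(0.458 m) = 6.351×10^-3 H.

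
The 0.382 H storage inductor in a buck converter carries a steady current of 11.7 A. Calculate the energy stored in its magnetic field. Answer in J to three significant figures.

U ≈ 26.1 J

Stored magnetic energy: U = ½LI².
U = ½(0.382 H)(11.7 A)² = 26.146 J.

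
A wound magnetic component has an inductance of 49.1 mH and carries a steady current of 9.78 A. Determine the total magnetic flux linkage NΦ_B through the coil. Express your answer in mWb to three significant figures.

NΦ_B ≈ 480 mWb

From L = NΦ_B/I, the flux linkage is NΦ_B = LI.
NΦ_B = (4.910×10^-2 H)(9.78 A) = 0.4802 Wb.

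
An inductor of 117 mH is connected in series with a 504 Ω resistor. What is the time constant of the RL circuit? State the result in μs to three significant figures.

τ ≈ 232 μs

τ = L/R = (0.117 H)/(504 Ω) = 2.321×10^-4 s.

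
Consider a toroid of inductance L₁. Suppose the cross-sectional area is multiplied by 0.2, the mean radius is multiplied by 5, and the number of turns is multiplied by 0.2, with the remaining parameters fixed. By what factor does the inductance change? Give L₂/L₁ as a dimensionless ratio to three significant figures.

For a toroid, L ∝ μᵣN²A/R.
L₂/L₁ = (0.2) × (5)^-1 × (0.2)^2 = 0.0016.

L₂/L₁ = 0.0016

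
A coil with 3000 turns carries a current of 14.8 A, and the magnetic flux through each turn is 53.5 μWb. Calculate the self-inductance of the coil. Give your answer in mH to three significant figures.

Self-inductance is defined by L = NΦ_B/I (flux linkage over current).
L = (3000)(5.350×10^-5 Wb)/(14.8 A) = 1.084×10^-2 H.

L ≈ 10.8 mH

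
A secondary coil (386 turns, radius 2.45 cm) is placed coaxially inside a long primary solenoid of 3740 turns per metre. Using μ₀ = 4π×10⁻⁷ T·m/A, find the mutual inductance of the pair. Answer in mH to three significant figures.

The outer solenoid produces a uniform field B₁ = μ₀n₁I₁ across the inner coil,
so the flux linkage is N₂Φ = N₂B₁A₂ = μ₀n₁N₂A₂·I₁, giving M = μ₀n₁N₂A₂.
A₂ = πr² = π(2.450×10^-2 m)² = 1.886×10^-3 m².
M = (4π×10⁻⁷)(3740)(386)(1.886×10^-3) = 3.421×10^-3 H.

M ≈ 3.42 mH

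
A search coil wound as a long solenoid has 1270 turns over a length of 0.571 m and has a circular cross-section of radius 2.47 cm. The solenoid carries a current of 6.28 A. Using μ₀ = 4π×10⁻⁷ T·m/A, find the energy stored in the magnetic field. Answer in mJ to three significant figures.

A = πr² = π(2.470×10^-2 m)² = 1.917×10^-3 m².
L = μ₀N²A/ℓ = (4π×10⁻⁷)(1270)²(1.917×10^-3)/(0.571) = 6.803×10^-3 H.
U = ½LI² = ½(6.803×10^-3)(6.28)² = 0.1342 J.

U ≈ 134 mJ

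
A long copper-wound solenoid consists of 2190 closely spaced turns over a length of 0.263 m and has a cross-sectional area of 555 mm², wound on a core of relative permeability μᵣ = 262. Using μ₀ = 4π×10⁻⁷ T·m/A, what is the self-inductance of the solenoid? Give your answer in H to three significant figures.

A = 555 mm² = 5.550×10^-4 m².
For a long solenoid, L = μ₀μᵣN²A/ℓ.
L = (4π×10⁻⁷)(262)(2190)²(5.550×10^-4)/(0.263 m) = 3.332 H.

L ≈ 3.33 H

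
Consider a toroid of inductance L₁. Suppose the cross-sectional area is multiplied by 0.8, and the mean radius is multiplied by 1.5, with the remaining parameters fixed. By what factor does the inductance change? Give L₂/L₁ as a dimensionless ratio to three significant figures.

For a toroid, L ∝ μᵣN²A/R.
L₂/L₁ = (0.8) × (1.5)^-1 = 0.533.

L₂/L₁ = 0.533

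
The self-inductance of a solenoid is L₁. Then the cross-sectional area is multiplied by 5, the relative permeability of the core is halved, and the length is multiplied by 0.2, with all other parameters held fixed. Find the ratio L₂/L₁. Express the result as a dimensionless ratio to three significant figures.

For a solenoid, L ∝ μᵣN²A/ℓ.
L₂/L₁ = (5) × (0.5) × (0.2)^-1 = 12.5.

L₂/L₁ = 12.5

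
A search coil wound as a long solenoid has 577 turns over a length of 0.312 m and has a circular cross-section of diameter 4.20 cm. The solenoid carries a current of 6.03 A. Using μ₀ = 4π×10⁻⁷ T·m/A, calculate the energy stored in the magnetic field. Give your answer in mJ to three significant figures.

U ≈ 33.8 mJ

A = π(d/2)² = π(2.100×10^-2 m)² = 1.385×10^-3 m².
L = μ₀N²A/ℓ = (4π×10⁻⁷)(577)²(1.385×10^-3)/(0.312) = 1.858×10^-3 H.
U = ½LI² = ½(1.858×10^-3)(6.03)² = 3.378×10^-2 J.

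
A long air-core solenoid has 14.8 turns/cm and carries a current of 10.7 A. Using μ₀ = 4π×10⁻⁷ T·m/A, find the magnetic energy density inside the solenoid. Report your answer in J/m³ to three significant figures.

u ≈ 158 J/m³

B = μ₀nI = (4π×10⁻⁷)(1.480×10^3)(10.7) = 1.990×10^-2 T.
u = B²/(2μ₀) = (1.990×10^-2)²/(2×4π×10⁻⁷) = 157.6 J/m³.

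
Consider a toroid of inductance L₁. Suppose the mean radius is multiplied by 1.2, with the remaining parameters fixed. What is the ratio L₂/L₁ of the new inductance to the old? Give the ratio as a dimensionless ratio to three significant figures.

For a toroid, L ∝ μᵣN²A/R.
L₂/L₁ = (1.2)^-1 = 0.833.

L₂/L₁ = 0.833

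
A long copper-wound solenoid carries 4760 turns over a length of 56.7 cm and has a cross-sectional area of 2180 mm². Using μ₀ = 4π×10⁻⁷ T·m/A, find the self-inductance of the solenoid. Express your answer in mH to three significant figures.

A = 2180 mm² = 2.180×10^-3 m².
For a long solenoid, L = μ₀N²A/ℓ.
L = (4π×10⁻⁷)(4760)²(2.180×10^-3)/(0.567 m) = 0.10947 H.

L ≈ 109 mH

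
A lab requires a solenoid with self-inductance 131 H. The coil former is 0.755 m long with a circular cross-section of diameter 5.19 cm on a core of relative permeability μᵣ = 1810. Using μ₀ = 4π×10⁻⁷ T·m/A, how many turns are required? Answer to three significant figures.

N ≈ 4530 turns

A = π(d/2)² = π(2.595×10^-2 m)² = 2.116×10^-3 m².
From L = μ₀μᵣN²A/ℓ, N = √(Lℓ / (μ₀μᵣA)).
N = √[(131)(0.755) / ((4π×10⁻⁷)(1810)×2.116×10^-3)] = √(2.055×10^7) ≈ 4533.7.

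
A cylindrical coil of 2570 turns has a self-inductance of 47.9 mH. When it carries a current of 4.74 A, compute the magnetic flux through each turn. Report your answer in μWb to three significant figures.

Φ_B ≈ 88.3 μWb

From L = NΦ_B/I, the flux per turn is Φ_B = LI/N.
Φ_B = (4.790×10^-2 H)(4.74 A)/2570 = 8.834×10^-5 Wb.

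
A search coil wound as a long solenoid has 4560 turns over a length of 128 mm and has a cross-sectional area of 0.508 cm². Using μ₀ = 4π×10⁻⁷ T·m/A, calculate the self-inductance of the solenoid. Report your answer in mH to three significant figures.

L ≈ 10.4 mH

A = 0.508 cm² = 5.080×10^-5 m².
For a long solenoid, L = μ₀N²A/ℓ.
L = (4π×10⁻⁷)(4560)²(5.080×10^-5)/(0.128 m) = 1.037×10^-2 H.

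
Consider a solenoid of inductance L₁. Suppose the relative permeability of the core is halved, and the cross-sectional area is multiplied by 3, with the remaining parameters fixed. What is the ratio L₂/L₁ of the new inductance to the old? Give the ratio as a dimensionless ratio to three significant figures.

For a solenoid, L ∝ μᵣN²A/ℓ.
L₂/L₁ = (0.5) × (3) = 1.50.

L₂/L₁ = 1.50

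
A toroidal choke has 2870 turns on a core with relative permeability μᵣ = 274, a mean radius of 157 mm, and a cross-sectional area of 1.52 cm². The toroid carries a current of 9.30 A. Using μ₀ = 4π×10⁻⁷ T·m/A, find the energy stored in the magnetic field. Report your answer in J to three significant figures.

U ≈ 18.9 J

L = μ₀μᵣN²A/(2πR) = (4π×10⁻⁷)(274)(2870)²(1.520×10^-4)/(2π×0.157) = 0.437 H.
U = ½LI² = ½(0.437)(9.30)² = 18.9 J.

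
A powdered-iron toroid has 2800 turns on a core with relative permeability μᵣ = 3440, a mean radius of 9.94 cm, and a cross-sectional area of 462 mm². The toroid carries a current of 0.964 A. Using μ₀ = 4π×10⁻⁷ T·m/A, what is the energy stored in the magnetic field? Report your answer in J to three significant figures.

U ≈ 11.6 J

L = μ₀μᵣN²A/(2πR) = (4π×10⁻⁷)(3440)(2800)²(4.620×10^-4)/(2π×9.940×10^-2) = 25.07 H.
U = ½LI² = ½(25.07)(0.964)² = 11.649 J.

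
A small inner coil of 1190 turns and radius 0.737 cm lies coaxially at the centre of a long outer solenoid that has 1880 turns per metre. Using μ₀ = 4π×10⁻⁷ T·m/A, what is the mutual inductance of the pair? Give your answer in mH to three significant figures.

The outer solenoid produces a uniform field B₁ = μ₀n₁I₁ across the inner coil,
so the flux linkage is N₂Φ = N₂B₁A₂ = μ₀n₁N₂A₂·I₁, giving M = μ₀n₁N₂A₂.
A₂ = πr² = π(7.370×10^-3 m)² = 1.706×10^-4 m².
M = (4π×10⁻⁷)(1880)(1190)(1.706×10^-4) = 4.797×10^-4 H.

M ≈ 0.480 mH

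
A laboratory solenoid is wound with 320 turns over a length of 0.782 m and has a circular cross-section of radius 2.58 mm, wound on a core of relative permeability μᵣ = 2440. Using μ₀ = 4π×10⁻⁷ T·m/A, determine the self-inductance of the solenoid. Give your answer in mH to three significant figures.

A = πr² = π(2.580×10^-3 m)² = 2.091×10^-5 m².
For a long solenoid, L = μ₀μᵣN²A/ℓ.
L = (4π×10⁻⁷)(2440)(320)²(2.091×10^-5)/(0.782 m) = 8.396×10^-3 H.

L ≈ 8.40 mH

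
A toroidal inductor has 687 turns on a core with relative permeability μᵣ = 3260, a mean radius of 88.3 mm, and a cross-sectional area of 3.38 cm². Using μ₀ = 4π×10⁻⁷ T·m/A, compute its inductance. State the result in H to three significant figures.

L ≈ 1.18 H

For a thin toroid, L = μ₀μᵣN²A/(2πR).
L = (4π×10⁻⁷)(3260)(687)²(3.380×10^-4) / (2π×8.830×10^-2 m) = 1.178 H.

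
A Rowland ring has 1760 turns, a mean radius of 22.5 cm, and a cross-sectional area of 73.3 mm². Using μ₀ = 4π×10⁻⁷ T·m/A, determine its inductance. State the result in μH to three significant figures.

For a thin toroid, L = μ₀N²A/(2πR).
L = (4π×10⁻⁷)(1760)²(7.330×10^-5) / (2π×0.225 m) = 2.018×10^-4 H.

L ≈ 202 μH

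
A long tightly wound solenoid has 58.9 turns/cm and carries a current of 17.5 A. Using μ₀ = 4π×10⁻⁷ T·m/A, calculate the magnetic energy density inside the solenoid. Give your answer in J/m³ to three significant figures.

B = μ₀nI = (4π×10⁻⁷)(5.890×10^3)(17.5) = 0.1295 T.
u = B²/(2μ₀) = (0.1295)²/(2×4π×10⁻⁷) = 6.676×10^3 J/m³.

u ≈ 6680 J/m³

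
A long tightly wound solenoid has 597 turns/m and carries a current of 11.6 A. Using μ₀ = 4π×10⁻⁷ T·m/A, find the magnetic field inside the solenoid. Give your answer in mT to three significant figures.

B ≈ 8.70 mT

Inside a long solenoid, B = μ₀nI.
B = (4π×10⁻⁷)(597 m⁻¹)(11.6 A) = 8.702×10^-3 T.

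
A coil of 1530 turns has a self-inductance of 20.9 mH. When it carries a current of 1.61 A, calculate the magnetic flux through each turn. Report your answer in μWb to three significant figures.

Φ_B ≈ 22.0 μWb

From L = NΦ_B/I, the flux per turn is Φ_B = LI/N.
Φ_B = (2.090×10^-2 H)(1.61 A)/1530 = 2.199×10^-5 Wb.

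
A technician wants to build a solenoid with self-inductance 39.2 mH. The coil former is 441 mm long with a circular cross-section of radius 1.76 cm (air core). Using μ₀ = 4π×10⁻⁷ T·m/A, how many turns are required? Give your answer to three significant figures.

A = πr² = π(1.760×10^-2 m)² = 9.731×10^-4 m².
From L = μ₀N²A/ℓ, N = √(Lℓ / (μ₀A)).
N = √[(3.920×10^-2)(0.441) / ((4π×10⁻⁷)×9.731×10^-4)] = √(1.414×10^7) ≈ 3759.8.

N ≈ 3760 turns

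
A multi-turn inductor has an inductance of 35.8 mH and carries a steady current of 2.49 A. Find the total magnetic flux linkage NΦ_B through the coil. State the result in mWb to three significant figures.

From L = NΦ_B/I, the flux linkage is NΦ_B = LI.
NΦ_B = (3.580×10^-2 H)(2.49 A) = 8.914×10^-2 Wb.

NΦ_B ≈ 89.1 mWb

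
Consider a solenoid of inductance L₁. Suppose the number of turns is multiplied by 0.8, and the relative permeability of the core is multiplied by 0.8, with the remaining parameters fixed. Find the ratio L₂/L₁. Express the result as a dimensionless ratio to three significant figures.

L₂/L₁ = 0.512

For a solenoid, L ∝ μᵣN²A/ℓ.
L₂/L₁ = (0.8)^2 × (0.8) = 0.512.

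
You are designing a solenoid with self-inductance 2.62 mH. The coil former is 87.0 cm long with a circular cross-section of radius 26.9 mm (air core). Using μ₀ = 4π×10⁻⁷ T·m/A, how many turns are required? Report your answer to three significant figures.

N ≈ 893 turns

A = πr² = π(2.690×10^-2 m)² = 2.273×10^-3 m².
From L = μ₀N²A/ℓ, N = √(Lℓ / (μ₀A)).
N = √[(2.620×10^-3)(0.87) / ((4π×10⁻⁷)×2.273×10^-3)] = √(7.979×10^5) ≈ 893.3.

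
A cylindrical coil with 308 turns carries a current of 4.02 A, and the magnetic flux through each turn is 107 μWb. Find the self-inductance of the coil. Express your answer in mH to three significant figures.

Self-inductance is defined by L = NΦ_B/I (flux linkage over current).
L = (308)(1.070×10^-4 Wb)/(4.02 A) = 8.198×10^-3 H.

L ≈ 8.20 mH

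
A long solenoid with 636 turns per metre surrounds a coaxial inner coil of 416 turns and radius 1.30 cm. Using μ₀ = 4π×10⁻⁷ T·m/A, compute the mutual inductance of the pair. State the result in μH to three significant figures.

M ≈ 177 μH

The outer solenoid produces a uniform field B₁ = μ₀n₁I₁ across the inner coil,
so the flux linkage is N₂Φ = N₂B₁A₂ = μ₀n₁N₂A₂·I₁, giving M = μ₀n₁N₂A₂.
A₂ = πr² = π(1.300×10^-2 m)² = 5.309×10^-4 m².
M = (4π×10⁻⁷)(636)(416)(5.309×10^-4) = 1.765×10^-4 H.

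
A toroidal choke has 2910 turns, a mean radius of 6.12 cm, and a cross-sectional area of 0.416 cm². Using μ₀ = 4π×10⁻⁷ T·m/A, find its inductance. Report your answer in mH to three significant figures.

For a thin toroid, L = μ₀N²A/(2πR).
L = (4π×10⁻⁷)(2910)²(4.160×10^-5) / (2π×6.120×10^-2 m) = 1.151×10^-3 H.

L ≈ 1.15 mH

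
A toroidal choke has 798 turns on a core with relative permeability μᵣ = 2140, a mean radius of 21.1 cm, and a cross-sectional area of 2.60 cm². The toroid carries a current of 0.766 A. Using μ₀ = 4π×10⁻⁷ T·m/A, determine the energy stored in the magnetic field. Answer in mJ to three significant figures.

L = μ₀μᵣN²A/(2πR) = (4π×10⁻⁷)(2140)(798)²(2.600×10^-4)/(2π×0.211) = 0.3358 H.
U = ½LI² = ½(0.3358)(0.766)² = 9.853×10^-2 J.

U ≈ 98.5 mJ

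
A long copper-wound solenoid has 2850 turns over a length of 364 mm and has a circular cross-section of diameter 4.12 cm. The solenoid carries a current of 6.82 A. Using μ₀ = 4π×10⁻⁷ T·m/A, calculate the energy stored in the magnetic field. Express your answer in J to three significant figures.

A = π(d/2)² = π(2.060×10^-2 m)² = 1.333×10^-3 m².
L = μ₀N²A/ℓ = (4π×10⁻⁷)(2850)²(1.333×10^-3)/(0.364) = 3.738×10^-2 H.
U = ½LI² = ½(3.738×10^-2)(6.82)² = 0.8694 J.

U ≈ 0.869 J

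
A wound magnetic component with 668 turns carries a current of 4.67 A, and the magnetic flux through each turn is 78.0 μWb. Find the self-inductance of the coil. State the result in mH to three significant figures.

Self-inductance is defined by L = NΦ_B/I (flux linkage over current).
L = (668)(7.800×10^-5 Wb)/(4.67 A) = 1.116×10^-2 H.

L ≈ 11.2 mH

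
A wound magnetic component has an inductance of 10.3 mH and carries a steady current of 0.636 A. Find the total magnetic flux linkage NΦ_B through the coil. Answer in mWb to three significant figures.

NΦ_B ≈ 6.55 mWb

From L = NΦ_B/I, the flux linkage is NΦ_B = LI.
NΦ_B = (1.030×10^-2 H)(0.636 A) = 6.551×10^-3 Wb.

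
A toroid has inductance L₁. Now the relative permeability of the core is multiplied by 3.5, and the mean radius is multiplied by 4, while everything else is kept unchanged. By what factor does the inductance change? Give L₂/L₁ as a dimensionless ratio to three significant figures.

For a toroid, L ∝ μᵣN²A/R.
L₂/L₁ = (3.5) × (4)^-1 = 0.875.

L₂/L₁ = 0.875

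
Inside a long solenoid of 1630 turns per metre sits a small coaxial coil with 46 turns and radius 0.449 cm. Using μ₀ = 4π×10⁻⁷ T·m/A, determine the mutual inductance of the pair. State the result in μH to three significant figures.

The outer solenoid produces a uniform field B₁ = μ₀n₁I₁ across the inner coil,
so the flux linkage is N₂Φ = N₂B₁A₂ = μ₀n₁N₂A₂·I₁, giving M = μ₀n₁N₂A₂.
A₂ = πr² = π(4.490×10^-3 m)² = 6.333×10^-5 m².
M = (4π×10⁻⁷)(1630)(46)(6.333×10^-5) = 5.968×10^-6 H.

M ≈ 5.97 μH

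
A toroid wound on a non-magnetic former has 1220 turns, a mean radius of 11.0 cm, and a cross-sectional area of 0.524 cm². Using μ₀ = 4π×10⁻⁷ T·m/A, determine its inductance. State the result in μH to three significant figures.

For a thin toroid, L = μ₀N²A/(2πR).
L = (4π×10⁻⁷)(1220)²(5.240×10^-5) / (2π×0.11 m) = 1.418×10^-4 H.

L ≈ 142 μH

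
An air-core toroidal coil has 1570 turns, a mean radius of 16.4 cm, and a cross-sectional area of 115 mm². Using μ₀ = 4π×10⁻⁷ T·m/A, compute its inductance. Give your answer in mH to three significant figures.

L ≈ 0.346 mH

For a thin toroid, L = μ₀N²A/(2πR).
L = (4π×10⁻⁷)(1570)²(1.150×10^-4) / (2π×0.164 m) = 3.457×10^-4 H.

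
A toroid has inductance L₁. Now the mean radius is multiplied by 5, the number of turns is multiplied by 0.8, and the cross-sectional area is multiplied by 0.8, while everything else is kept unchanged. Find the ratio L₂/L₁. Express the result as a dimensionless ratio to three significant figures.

For a toroid, L ∝ μᵣN²A/R.
L₂/L₁ = (5)^-1 × (0.8)^2 × (0.8) = 0.102.

L₂/L₁ = 0.102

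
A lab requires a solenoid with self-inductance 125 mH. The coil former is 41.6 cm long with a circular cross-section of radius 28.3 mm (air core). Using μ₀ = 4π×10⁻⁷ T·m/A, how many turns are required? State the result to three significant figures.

N ≈ 4060 turns

A = πr² = π(2.830×10^-2 m)² = 2.516×10^-3 m².
From L = μ₀N²A/ℓ, N = √(Lℓ / (μ₀A)).
N = √[(0.125)(0.416) / ((4π×10⁻⁷)×2.516×10^-3)] = √(1.6446×10^7) ≈ 4055.4.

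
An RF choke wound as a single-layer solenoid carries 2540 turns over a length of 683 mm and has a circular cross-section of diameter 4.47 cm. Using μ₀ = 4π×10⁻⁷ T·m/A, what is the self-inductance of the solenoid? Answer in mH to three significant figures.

A = π(d/2)² = π(2.235×10^-2 m)² = 1.569×10^-3 m².
For a long solenoid, L = μ₀N²A/ℓ.
L = (4π×10⁻⁷)(2540)²(1.569×10^-3)/(0.683 m) = 1.863×10^-2 H.

L ≈ 18.6 mH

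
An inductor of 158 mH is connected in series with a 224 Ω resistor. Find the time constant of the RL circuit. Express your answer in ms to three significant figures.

τ = L/R = (0.158 H)/(224 Ω) = 7.054×10^-4 s.

τ ≈ 0.705 ms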